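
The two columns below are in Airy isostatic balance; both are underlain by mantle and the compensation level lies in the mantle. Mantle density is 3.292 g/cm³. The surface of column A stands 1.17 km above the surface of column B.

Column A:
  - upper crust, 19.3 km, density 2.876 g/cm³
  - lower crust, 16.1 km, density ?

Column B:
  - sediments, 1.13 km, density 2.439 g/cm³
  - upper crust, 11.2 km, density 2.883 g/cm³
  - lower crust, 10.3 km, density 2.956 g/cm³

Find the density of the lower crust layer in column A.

2.99 g/cm³

Take the compensation level at the base of the deeper column (depth z_c below the surface of column A) and equate Σ ρ_i t_i down to z_c; mantle fills any gap and the z_c terms cancel.
Column A: 19.3×2.876 + 16.1×ρ + (z_c − 35.4)×3.292
Column B: 1.17×0 + 1.13×2.439 + 11.2×2.883 + 10.3×2.956 + (z_c − 1.17 − 22.63)×3.292
The z_c×3.292 term appears on both sides and cancels. Collect the known terms of each column as K = Σ(ρt)_known − 3.292 × (depth of known layers): K_A = 55.5068 − 3.292×35.4 = −61.03; K_B = 65.49247 − 3.292×(1.17 + 22.63) = −12.85713.
Balance: K_A + 16.1×ρ = K_B, so ρ = (K_B − K_A)/16.1 = 48.1729/16.1 = 2.99 g/cm³.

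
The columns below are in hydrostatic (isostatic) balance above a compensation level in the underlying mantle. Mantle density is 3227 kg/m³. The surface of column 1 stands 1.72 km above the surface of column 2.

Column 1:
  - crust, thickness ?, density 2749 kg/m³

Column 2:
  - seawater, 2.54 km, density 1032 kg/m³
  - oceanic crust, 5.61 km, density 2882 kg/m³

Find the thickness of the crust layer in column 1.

Take the compensation level at the base of the deeper column (depth z_c below the surface of column 1) and equate Σ ρ_i t_i down to z_c; mantle fills any gap and the z_c terms cancel.
Column 1: x×2749 + (z_c − 0 − x)×3227
Column 2: 1.72×0 + 2.54×1032 + 5.61×2882 + (z_c − 1.72 − 8.15)×3227
The z_c×3227 term appears on both sides and cancels. Collect the known terms of each column as K = Σ(ρt)_known − 3227 × (depth of known layers): K_1 = 0 − 3227×0 = 0; K_2 = 18789.3 − 3227×(1.72 + 8.15) = −13061.19.
Balance: K_1 − x×(3227 − 2749) = K_2, so x = (K_1 − K_2)/(3227 − 2749) = 13061.2/478 = 27.3 km.

27.3 km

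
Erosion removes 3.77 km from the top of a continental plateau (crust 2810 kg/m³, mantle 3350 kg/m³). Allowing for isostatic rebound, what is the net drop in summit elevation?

0.608 km

Rebound u = e ρ_c/ρ_m = 3.77 km × 2810/3350 = 3.162 km.
Net surface drop = e − u = 3.77 km − 3.162 km = e (ρ_m − ρ_c)/ρ_m = 0.608 km.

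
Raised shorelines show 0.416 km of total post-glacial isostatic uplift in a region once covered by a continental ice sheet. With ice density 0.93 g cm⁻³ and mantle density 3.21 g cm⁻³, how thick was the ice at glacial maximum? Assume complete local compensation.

1.44 km

u = t ρ_ice/ρ_m → t = u ρ_m/ρ_ice = 0.416 km × 3.21/0.93 = 1.44 km.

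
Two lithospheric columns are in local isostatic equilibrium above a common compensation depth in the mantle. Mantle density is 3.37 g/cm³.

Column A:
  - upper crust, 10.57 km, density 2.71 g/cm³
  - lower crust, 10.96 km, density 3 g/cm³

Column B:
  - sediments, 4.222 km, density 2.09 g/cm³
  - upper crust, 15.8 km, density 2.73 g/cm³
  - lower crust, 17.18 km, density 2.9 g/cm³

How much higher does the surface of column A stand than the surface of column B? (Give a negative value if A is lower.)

−3.73 km

For any compensation level in the mantle, the mantle terms cancel and isostasy reduces to e = (Σt_A − Σt_B) − (Σ(ρt)_A − Σ(ρt)_B) / ρ_m.
Σt_A = 21.53 km; Σt_B = 37.202 km; Σ(ρt)_A = 61.5247; Σ(ρt)_B = 101.77998 (in km·g/cm³).
e = (21.53 − 37.202) − (61.5247 − 101.77998) / 3.37 = −3.73 km.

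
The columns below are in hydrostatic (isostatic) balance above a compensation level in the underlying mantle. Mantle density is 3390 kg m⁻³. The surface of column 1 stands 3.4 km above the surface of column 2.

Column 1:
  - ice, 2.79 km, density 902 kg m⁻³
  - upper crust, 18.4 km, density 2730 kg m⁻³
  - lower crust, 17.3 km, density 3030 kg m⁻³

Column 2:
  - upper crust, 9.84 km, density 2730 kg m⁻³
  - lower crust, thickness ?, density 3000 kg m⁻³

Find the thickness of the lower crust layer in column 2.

18.7 km

Take the compensation level at the base of the deeper column (depth z_c below the surface of column 1) and equate Σ ρ_i t_i down to z_c; mantle fills any gap and the z_c terms cancel.
Column 1: 2.79×902 + 18.4×2730 + 17.3×3030 + (z_c − 38.49)×3390
Column 2: 3.4×0 + 9.84×2730 + x×3000 + (z_c − 3.4 − 9.84 − x)×3390
The z_c×3390 term appears on both sides and cancels. Collect the known terms of each column as K = Σ(ρt)_known − 3390 × (depth of known layers): K_1 = 105167.58 − 3390×38.49 = −25313.52; K_2 = 26863.2 − 3390×(3.4 + 9.84) = −18020.4.
Balance: K_1 = K_2 − x×(3390 − 3000), so x = (K_2 − K_1)/(3390 − 3000) = 7293.12/390 = 18.7 km.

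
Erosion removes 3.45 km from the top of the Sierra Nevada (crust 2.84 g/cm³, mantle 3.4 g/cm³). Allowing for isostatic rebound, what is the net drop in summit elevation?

Rebound u = e ρ_c/ρ_m = 3.45 km × 2.84/3.4 = 2.882 km.
Net surface drop = e − u = 3.45 km − 2.882 km = e (ρ_m − ρ_c)/ρ_m = 0.568 km.

0.568 km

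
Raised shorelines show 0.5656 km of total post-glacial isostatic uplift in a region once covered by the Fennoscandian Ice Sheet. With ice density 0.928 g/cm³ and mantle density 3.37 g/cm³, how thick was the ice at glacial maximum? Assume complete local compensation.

u = t ρ_ice/ρ_m → t = u ρ_m/ρ_ice = 0.5656 km × 3.37/0.928 = 2.05 km.

2.05 km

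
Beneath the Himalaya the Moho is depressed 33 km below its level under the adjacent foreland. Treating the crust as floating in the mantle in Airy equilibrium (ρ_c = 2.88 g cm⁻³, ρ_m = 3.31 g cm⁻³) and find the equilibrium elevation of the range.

4.93 km

Isostatic balance requires: ρ_c h = (ρ_m − ρ_c) r.
h = r (ρ_m − ρ_c) / ρ_c = 33 km × (3.31 − 2.88) / 2.88 = 4.93 km.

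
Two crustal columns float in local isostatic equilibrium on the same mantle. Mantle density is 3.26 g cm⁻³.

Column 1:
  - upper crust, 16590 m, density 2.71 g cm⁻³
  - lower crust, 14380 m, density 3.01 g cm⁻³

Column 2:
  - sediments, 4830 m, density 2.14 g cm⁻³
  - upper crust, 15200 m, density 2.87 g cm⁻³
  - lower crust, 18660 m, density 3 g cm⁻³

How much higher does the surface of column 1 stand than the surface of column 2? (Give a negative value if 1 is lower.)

−1060 m

For any compensation level in the mantle, the mantle terms cancel and isostasy reduces to e = (Σt_1 − Σt_2) − (Σ(ρt)_1 − Σ(ρt)_2) / ρ_m.
Σt_1 = 30970 m; Σt_2 = 38690 m; Σ(ρt)_1 = 88242.7; Σ(ρt)_2 = 109940.2 (in m·g cm⁻³).
e = (30970 − 38690) − (88242.7 − 109940.2) / 3.26 = −1060 m.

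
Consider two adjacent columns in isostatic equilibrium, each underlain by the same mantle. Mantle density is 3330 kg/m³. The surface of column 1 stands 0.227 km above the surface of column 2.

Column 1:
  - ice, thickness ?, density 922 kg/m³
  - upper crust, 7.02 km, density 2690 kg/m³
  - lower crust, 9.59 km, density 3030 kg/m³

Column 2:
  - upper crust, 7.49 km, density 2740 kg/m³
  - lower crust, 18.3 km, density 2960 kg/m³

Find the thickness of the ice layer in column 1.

1.9 km

Take the compensation level at the base of the deeper column (depth z_c below the surface of column 1) and equate Σ ρ_i t_i down to z_c; mantle fills any gap and the z_c terms cancel.
Column 1: x×922 + 7.02×2690 + 9.59×3030 + (z_c − 16.61 − x)×3330
Column 2: 0.227×0 + 7.49×2740 + 18.3×2960 + (z_c − 0.227 − 25.79)×3330
The z_c×3330 term appears on both sides and cancels. Collect the known terms of each column as K = Σ(ρt)_known − 3330 × (depth of known layers): K_1 = 47941.5 − 3330×16.61 = −7369.8; K_2 = 74690.6 − 3330×(0.227 + 25.79) = −11946.01.
Balance: K_1 − x×(3330 − 922) = K_2, so x = (K_1 − K_2)/(3330 − 922) = 4576.21/2408 = 1.9 km.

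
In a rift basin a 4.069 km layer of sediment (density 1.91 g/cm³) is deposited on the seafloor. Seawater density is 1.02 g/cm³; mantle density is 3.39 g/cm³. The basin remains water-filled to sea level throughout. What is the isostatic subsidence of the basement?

1.53 km

Submarine loading: the sediment displaces seawater, and the subsidence is in turn flooded, so s (ρ_m − ρ_w) = t (ρ_sed − ρ_w).
s = 4.069 km × (1.91 − 1.02) / (3.39 − 1.02) = 1.53 km.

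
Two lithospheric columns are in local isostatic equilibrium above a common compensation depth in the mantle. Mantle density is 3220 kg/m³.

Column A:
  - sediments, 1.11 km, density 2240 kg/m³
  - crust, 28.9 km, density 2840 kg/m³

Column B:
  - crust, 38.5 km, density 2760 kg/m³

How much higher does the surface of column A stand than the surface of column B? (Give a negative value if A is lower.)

For any compensation level in the mantle, the mantle terms cancel and isostasy reduces to e = (Σt_A − Σt_B) − (Σ(ρt)_A − Σ(ρt)_B) / ρ_m.
Σt_A = 30.01 km; Σt_B = 38.5 km; Σ(ρt)_A = 84562.4; Σ(ρt)_B = 106260 (in km·kg/m³).
e = (30.01 − 38.5) − (84562.4 − 106260) / 3220 = −1.75 km.

−1.75 km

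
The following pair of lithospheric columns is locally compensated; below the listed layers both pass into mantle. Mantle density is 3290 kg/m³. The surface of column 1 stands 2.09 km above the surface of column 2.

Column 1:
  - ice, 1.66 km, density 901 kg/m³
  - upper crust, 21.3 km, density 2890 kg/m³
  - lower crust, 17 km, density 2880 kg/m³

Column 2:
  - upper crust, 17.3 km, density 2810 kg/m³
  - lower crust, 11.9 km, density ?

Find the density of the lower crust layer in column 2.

2930 kg/m³

Take the compensation level at the base of the deeper column (depth z_c below the surface of column 1) and equate Σ ρ_i t_i down to z_c; mantle fills any gap and the z_c terms cancel.
Column 1: 1.66×901 + 21.3×2890 + 17×2880 + (z_c − 39.96)×3290
Column 2: 2.09×0 + 17.3×2810 + 11.9×ρ + (z_c − 2.09 − 29.2)×3290
The z_c×3290 term appears on both sides and cancels. Collect the known terms of each column as K = Σ(ρt)_known − 3290 × (depth of known layers): K_1 = 112012.66 − 3290×39.96 = −19455.74; K_2 = 48613 − 3290×(2.09 + 29.2) = −54331.1.
Balance: K_1 = K_2 + 11.9×ρ, so ρ = (K_1 − K_2)/11.9 = 34875.4/11.9 = 2930 kg/m³.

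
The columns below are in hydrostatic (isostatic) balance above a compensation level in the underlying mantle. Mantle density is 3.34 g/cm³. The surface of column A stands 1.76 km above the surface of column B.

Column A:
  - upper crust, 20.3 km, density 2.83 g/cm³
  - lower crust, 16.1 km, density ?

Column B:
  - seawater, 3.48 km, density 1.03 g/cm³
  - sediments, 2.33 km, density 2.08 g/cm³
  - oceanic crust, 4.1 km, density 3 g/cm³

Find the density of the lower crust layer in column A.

2.85 g/cm³

Take the compensation level at the base of the deeper column (depth z_c below the surface of column A) and equate Σ ρ_i t_i down to z_c; mantle fills any gap and the z_c terms cancel.
Column A: 20.3×2.83 + 16.1×ρ + (z_c − 36.4)×3.34
Column B: 1.76×0 + 3.48×1.03 + 2.33×2.08 + 4.1×3 + (z_c − 1.76 − 9.91)×3.34
The z_c×3.34 term appears on both sides and cancels. Collect the known terms of each column as K = Σ(ρt)_known − 3.34 × (depth of known layers): K_A = 57.449 − 3.34×36.4 = −64.127; K_B = 20.7308 − 3.34×(1.76 + 9.91) = −18.247.
Balance: K_A + 16.1×ρ = K_B, so ρ = (K_B − K_A)/16.1 = 45.88/16.1 = 2.85 g/cm³.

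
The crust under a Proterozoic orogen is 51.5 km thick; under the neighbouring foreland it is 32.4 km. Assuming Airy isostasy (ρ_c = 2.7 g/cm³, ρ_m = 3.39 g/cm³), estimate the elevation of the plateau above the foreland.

3.89 km

Excess crust Δ = 51.5 km − 32.4 km = 19.1 km, split between elevation h and root r with h + r = Δ.
Airy balance ρ_c h = (ρ_m − ρ_c) r gives r = h ρ_c/(ρ_m − ρ_c), so h (1 + ρ_c/(ρ_m − ρ_c)) = Δ, i.e. h = Δ (ρ_m − ρ_c)/ρ_m.
h = 19.1 km × 0.69/3.39 = 3.89 km.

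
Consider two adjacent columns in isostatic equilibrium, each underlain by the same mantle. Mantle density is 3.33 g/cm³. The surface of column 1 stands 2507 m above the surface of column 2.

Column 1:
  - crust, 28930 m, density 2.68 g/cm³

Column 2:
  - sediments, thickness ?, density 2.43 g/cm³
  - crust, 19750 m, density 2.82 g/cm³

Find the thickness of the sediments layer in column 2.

426 m

Take the compensation level at the base of the deeper column (depth z_c below the surface of column 1) and equate Σ ρ_i t_i down to z_c; mantle fills any gap and the z_c terms cancel.
Column 1: 28930×2.68 + (z_c − 28930)×3.33
Column 2: 2507×0 + x×2.43 + 19750×2.82 + (z_c − 2507 − 19750 − x)×3.33
The z_c×3.33 term appears on both sides and cancels. Collect the known terms of each column as K = Σ(ρt)_known − 3.33 × (depth of known layers): K_1 = 77532.4 − 3.33×28930 = −18804.5; K_2 = 55695 − 3.33×(2507 + 19750) = −18420.81.
Balance: K_1 = K_2 − x×(3.33 − 2.43), so x = (K_2 − K_1)/(3.33 − 2.43) = 383.69/0.9 = 426 m.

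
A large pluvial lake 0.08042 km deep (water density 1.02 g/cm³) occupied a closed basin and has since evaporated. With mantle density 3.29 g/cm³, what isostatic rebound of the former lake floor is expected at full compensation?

0.0249 km

u = d ρ_w/ρ_m = 0.08042 km × 1.02/3.29 = 0.0249 km.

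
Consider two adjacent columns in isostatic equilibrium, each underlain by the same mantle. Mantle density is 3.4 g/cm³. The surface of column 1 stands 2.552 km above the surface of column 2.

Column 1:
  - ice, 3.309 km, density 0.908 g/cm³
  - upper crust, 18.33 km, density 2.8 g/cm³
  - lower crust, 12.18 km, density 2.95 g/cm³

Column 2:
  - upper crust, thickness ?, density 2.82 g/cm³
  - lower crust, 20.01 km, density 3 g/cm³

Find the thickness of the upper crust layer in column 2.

Take the compensation level at the base of the deeper column (depth z_c below the surface of column 1) and equate Σ ρ_i t_i down to z_c; mantle fills any gap and the z_c terms cancel.
Column 1: 3.309×0.908 + 18.33×2.8 + 12.18×2.95 + (z_c − 33.819)×3.4
Column 2: 2.552×0 + x×2.82 + 20.01×3 + (z_c − 2.552 − 20.01 − x)×3.4
The z_c×3.4 term appears on both sides and cancels. Collect the known terms of each column as K = Σ(ρt)_known − 3.4 × (depth of known layers): K_1 = 90.259572 − 3.4×33.819 = −24.725028; K_2 = 60.03 − 3.4×(2.552 + 20.01) = −16.6808.
Balance: K_1 = K_2 − x×(3.4 − 2.82), so x = (K_2 − K_1)/(3.4 − 2.82) = 8.04423/0.58 = 13.9 km.

13.9 km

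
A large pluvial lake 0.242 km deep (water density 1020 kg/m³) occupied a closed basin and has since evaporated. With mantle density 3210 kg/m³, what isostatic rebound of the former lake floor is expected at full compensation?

0.0769 km

u = d ρ_w/ρ_m = 0.242 km × 1020/3210 = 0.0769 km.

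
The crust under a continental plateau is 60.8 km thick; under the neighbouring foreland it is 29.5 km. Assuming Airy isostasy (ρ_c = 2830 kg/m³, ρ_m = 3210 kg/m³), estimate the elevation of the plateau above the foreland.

Excess crust Δ = 60.8 km − 29.5 km = 31.3 km, split between elevation h and root r with h + r = Δ.
Airy balance ρ_c h = (ρ_m − ρ_c) r gives r = h ρ_c/(ρ_m − ρ_c), so h (1 + ρ_c/(ρ_m − ρ_c)) = Δ, i.e. h = Δ (ρ_m − ρ_c)/ρ_m.
h = 31.3 km × 380/3210 = 3.71 km.

3.71 km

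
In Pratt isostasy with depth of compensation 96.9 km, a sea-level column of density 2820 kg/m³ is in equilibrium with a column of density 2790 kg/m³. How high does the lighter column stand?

1.04 km

ρ_ref D = ρ (D + h) → h = D (ρ_ref − ρ)/ρ.
h = 96.9 km × (2820 − 2790)/2790 = 1.04 km.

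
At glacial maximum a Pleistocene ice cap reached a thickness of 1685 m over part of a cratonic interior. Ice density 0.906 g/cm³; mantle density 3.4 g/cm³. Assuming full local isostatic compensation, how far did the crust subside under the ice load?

449 m

In Airy isostatic equilibrium: the ice load ρ_ice t is balanced by mantle displaced below, ρ_m s.
s = t ρ_ice / ρ_m = 1685 m × 0.906/3.4 = 449 m.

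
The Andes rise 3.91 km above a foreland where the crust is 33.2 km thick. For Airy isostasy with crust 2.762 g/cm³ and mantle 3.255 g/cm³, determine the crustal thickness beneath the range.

59 km

Root depth r = h ρ_c / (ρ_m − ρ_c) = 3.91 km × 2.762 / 0.493 = 21.91 km.
Total thickness = T + h + r = 33.2 km + 3.91 km + 21.91 km = 59 km.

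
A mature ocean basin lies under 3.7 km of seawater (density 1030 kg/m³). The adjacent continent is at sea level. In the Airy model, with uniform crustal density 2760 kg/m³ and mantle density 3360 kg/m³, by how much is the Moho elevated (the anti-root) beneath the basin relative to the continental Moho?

For local isostatic compensation: replacing crust with seawater at the top is compensated by replacing crust with mantle at the base: d (ρ_c − ρ_w) = a (ρ_m − ρ_c).
a = d (ρ_c − ρ_w)/(ρ_m − ρ_c) = 3.7 km × 1730/600 = 10.7 km.

10.7 km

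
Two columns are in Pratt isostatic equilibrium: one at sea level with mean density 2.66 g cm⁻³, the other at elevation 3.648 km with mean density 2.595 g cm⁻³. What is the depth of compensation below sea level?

146 km

ρ_ref D = ρ (D + h) → D (ρ_ref − ρ) = ρ h.
D = ρ h/(ρ_ref − ρ) = 2.595 × 3.648 km/(2.66 − 2.595) = 146 km.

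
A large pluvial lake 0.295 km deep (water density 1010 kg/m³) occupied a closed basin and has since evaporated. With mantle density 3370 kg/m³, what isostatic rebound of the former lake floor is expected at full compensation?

0.0884 km

u = d ρ_w/ρ_m = 0.295 km × 1010/3370 = 0.0884 km.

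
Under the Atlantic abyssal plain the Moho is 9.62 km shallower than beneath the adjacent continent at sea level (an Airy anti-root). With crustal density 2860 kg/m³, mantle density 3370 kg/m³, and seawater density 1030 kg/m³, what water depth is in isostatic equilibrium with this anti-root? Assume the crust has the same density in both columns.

2.68 km

Replacing a thickness d of crust by seawater at the top must be balanced by replacing crust with mantle at the base: d (ρ_c − ρ_w) = a (ρ_m − ρ_c).
d = a (ρ_m − ρ_c)/(ρ_c − ρ_w) = 9.62 km × 510/1830 = 2.68 km.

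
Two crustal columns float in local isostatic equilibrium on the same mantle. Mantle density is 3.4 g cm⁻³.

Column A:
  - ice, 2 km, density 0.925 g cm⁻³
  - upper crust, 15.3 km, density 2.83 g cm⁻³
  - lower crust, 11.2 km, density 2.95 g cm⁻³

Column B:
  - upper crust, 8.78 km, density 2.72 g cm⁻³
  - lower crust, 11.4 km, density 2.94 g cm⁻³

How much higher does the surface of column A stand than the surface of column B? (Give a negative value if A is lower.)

2.2 km

For any compensation level in the mantle, the mantle terms cancel and isostasy reduces to e = (Σt_A − Σt_B) − (Σ(ρt)_A − Σ(ρt)_B) / ρ_m.
Σt_A = 28.5 km; Σt_B = 20.18 km; Σ(ρt)_A = 78.189; Σ(ρt)_B = 57.3976 (in km·g cm⁻³).
e = (28.5 − 20.18) − (78.189 − 57.3976) / 3.4 = 2.2 km.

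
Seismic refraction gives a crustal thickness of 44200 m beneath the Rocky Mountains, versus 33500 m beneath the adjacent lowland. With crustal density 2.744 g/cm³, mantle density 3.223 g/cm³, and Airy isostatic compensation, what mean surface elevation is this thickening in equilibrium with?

Excess crust Δ = 44200 m − 33500 m = 10700 m, split between elevation h and root r with h + r = Δ.
Airy balance ρ_c h = (ρ_m − ρ_c) r gives r = h ρ_c/(ρ_m − ρ_c), so h (1 + ρ_c/(ρ_m − ρ_c)) = Δ, i.e. h = Δ (ρ_m − ρ_c)/ρ_m.
h = 10700 m × 0.479/3.223 = 1590 m.

1590 m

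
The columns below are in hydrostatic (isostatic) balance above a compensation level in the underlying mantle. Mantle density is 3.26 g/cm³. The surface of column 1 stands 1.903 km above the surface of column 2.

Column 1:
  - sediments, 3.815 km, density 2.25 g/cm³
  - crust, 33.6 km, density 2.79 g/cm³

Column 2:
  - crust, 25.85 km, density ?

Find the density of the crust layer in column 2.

2.74 g/cm³

Take the compensation level at the base of the deeper column (depth z_c below the surface of column 1) and equate Σ ρ_i t_i down to z_c; mantle fills any gap and the z_c terms cancel.
Column 1: 3.815×2.25 + 33.6×2.79 + (z_c − 37.415)×3.26
Column 2: 1.903×0 + 25.85×ρ + (z_c − 1.903 − 25.85)×3.26
The z_c×3.26 term appears on both sides and cancels. Collect the known terms of each column as K = Σ(ρt)_known − 3.26 × (depth of known layers): K_1 = 102.32775 − 3.26×37.415 = −19.64515; K_2 = 0 − 3.26×(1.903 + 25.85) = −90.47478.
Balance: K_1 = K_2 + 25.85×ρ, so ρ = (K_1 − K_2)/25.85 = 70.8296/25.85 = 2.74 g/cm³.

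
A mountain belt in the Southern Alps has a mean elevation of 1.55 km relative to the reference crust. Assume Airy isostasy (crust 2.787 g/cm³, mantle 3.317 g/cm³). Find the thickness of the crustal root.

Equating mass per unit area of the two columns: the weight of the topography is balanced by the buoyancy of the root, ρ_c h = (ρ_m − ρ_c) r.
r = h · ρ_c / (ρ_m − ρ_c) = 1.55 km × 2.787 / (3.317 − 2.787) = 8.15 km.

8.15 km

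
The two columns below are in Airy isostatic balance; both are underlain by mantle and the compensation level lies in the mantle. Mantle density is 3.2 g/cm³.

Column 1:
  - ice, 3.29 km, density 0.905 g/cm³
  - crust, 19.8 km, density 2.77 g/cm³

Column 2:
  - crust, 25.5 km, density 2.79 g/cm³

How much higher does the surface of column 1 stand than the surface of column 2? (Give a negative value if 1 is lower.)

For any compensation level in the mantle, the mantle terms cancel and isostasy reduces to e = (Σt_1 − Σt_2) − (Σ(ρt)_1 − Σ(ρt)_2) / ρ_m.
Σt_1 = 23.09 km; Σt_2 = 25.5 km; Σ(ρt)_1 = 57.82345; Σ(ρt)_2 = 71.145 (in km·g/cm³).
e = (23.09 − 25.5) − (57.82345 − 71.145) / 3.2 = 1.75 km.

1.75 km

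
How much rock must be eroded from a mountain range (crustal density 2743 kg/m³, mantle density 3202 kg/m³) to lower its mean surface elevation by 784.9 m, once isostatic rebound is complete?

Net drop Δ = e − u = e − e ρ_c/ρ_m = e (ρ_m − ρ_c)/ρ_m.
e = Δ ρ_m/(ρ_m − ρ_c) = 784.9 m × 3202/459 = 5480 m.

5480 m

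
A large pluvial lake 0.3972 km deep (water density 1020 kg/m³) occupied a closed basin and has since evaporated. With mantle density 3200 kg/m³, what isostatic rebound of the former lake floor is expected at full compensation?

0.127 km

u = d ρ_w/ρ_m = 0.3972 km × 1020/3200 = 0.127 km.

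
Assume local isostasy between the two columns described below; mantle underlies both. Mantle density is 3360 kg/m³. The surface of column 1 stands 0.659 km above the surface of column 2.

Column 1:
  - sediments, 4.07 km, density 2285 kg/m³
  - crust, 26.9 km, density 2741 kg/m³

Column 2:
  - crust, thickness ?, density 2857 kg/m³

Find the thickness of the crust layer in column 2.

Take the compensation level at the base of the deeper column (depth z_c below the surface of column 1) and equate Σ ρ_i t_i down to z_c; mantle fills any gap and the z_c terms cancel.
Column 1: 4.07×2285 + 26.9×2741 + (z_c − 30.97)×3360
Column 2: 0.659×0 + x×2857 + (z_c − 0.659 − 0 − x)×3360
The z_c×3360 term appears on both sides and cancels. Collect the known terms of each column as K = Σ(ρt)_known − 3360 × (depth of known layers): K_1 = 83032.85 − 3360×30.97 = −21026.35; K_2 = 0 − 3360×(0.659 + 0) = −2214.24.
Balance: K_1 = K_2 − x×(3360 − 2857), so x = (K_2 − K_1)/(3360 − 2857) = 18812.1/503 = 37.4 km.

37.4 km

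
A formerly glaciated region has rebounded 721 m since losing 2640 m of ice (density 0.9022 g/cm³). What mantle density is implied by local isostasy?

ρ_m = ρ_ice t / u = 0.9022 × 2640 m/721 m = 3.3 g/cm³.

3.3 g/cm³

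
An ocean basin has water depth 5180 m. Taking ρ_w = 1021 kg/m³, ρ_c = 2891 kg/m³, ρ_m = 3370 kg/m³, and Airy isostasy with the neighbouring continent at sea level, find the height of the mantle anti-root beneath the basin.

20200 m

For local isostatic compensation: replacing crust with seawater at the top is compensated by replacing crust with mantle at the base: d (ρ_c − ρ_w) = a (ρ_m − ρ_c).
a = d (ρ_c − ρ_w)/(ρ_m − ρ_c) = 5180 m × 1870/479 = 20200 m.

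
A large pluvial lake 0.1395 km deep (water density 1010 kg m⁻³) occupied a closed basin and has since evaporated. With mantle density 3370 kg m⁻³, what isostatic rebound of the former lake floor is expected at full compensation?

0.0418 km

u = d ρ_w/ρ_m = 0.1395 km × 1010/3370 = 0.0418 km.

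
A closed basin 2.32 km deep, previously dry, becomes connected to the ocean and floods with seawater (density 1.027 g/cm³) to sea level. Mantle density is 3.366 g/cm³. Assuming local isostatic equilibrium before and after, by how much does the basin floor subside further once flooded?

After flooding the water column is d + s deep. Its weight must equal the weight of mantle displaced by the extra subsidence s: (d + s) ρ_w = s ρ_m.
s = d ρ_w / (ρ_m − ρ_w) = 2.32 km × 1.027/(3.366 − 1.027) = 1.02 km.

1.02 km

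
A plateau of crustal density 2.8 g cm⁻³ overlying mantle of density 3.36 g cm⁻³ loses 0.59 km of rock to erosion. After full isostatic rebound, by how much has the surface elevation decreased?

0.0983 km

Rebound u = e ρ_c/ρ_m = 0.59 km × 2.8/3.36 = 0.4917 km.
Net surface drop = e − u = 0.59 km − 0.4917 km = e (ρ_m − ρ_c)/ρ_m = 0.0983 km.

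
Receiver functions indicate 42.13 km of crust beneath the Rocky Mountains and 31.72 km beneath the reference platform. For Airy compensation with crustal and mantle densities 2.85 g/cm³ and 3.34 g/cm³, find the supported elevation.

1.53 km

Excess crust Δ = 42.13 km − 31.72 km = 10.41 km, split between elevation h and root r with h + r = Δ.
Airy balance ρ_c h = (ρ_m − ρ_c) r gives r = h ρ_c/(ρ_m − ρ_c), so h (1 + ρ_c/(ρ_m − ρ_c)) = Δ, i.e. h = Δ (ρ_m − ρ_c)/ρ_m.
h = 10.41 km × 0.49/3.34 = 1.53 km.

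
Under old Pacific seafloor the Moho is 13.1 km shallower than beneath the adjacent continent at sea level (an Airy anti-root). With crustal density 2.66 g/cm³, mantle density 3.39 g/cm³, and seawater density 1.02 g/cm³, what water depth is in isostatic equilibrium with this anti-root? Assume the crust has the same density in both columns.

Replacing a thickness d of crust by seawater at the top must be balanced by replacing crust with mantle at the base: d (ρ_c − ρ_w) = a (ρ_m − ρ_c).
d = a (ρ_m − ρ_c)/(ρ_c − ρ_w) = 13.1 km × 0.73/1.64 = 5.83 km.

5.83 km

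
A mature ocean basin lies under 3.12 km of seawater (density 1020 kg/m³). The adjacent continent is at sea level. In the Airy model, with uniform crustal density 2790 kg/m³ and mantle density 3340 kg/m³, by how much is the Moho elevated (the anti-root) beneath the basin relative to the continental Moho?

By Archimedes' principle applied to the lithosphere: replacing crust with seawater at the top is compensated by replacing crust with mantle at the base: d (ρ_c − ρ_w) = a (ρ_m − ρ_c).
a = d (ρ_c − ρ_w)/(ρ_m − ρ_c) = 3.12 km × 1770/550 = 10 km.

10 km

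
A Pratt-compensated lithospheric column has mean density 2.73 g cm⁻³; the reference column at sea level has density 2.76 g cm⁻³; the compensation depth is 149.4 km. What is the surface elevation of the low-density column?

ρ_ref D = ρ (D + h) → h = D (ρ_ref − ρ)/ρ.
h = 149.4 km × (2.76 − 2.73)/2.73 = 1.64 km.

1.64 km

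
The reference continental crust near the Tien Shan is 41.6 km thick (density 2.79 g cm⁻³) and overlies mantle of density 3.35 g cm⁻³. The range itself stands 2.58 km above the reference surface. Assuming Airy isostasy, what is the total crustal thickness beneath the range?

Root depth r = h ρ_c / (ρ_m − ρ_c) = 2.58 km × 2.79 / 0.56 = 12.85 km.
Total thickness = T + h + r = 41.6 km + 2.58 km + 12.85 km = 57 km.

57 km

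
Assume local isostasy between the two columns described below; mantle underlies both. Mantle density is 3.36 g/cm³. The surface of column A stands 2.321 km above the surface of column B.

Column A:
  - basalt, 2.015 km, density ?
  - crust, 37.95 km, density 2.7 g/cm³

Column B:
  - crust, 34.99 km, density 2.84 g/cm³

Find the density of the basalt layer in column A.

2.89 g/cm³

Take the compensation level at the base of the deeper column (depth z_c below the surface of column A) and equate Σ ρ_i t_i down to z_c; mantle fills any gap and the z_c terms cancel.
Column A: 2.015×ρ + 37.95×2.7 + (z_c − 39.965)×3.36
Column B: 2.321×0 + 34.99×2.84 + (z_c − 2.321 − 34.99)×3.36
The z_c×3.36 term appears on both sides and cancels. Collect the known terms of each column as K = Σ(ρt)_known − 3.36 × (depth of known layers): K_A = 102.465 − 3.36×39.965 = −31.8174; K_B = 99.3716 − 3.36×(2.321 + 34.99) = −25.99336.
Balance: K_A + 2.015×ρ = K_B, so ρ = (K_B − K_A)/2.015 = 5.82404/2.015 = 2.89 g/cm³.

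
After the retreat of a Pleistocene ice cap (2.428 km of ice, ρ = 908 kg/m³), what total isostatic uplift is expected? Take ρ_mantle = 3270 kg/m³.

0.674 km

Removing the load lets mantle flow back in; uplift u satisfies ρ_ice t = ρ_m u.
u = t ρ_ice/ρ_m = 2.428 km × 908/3270 = 0.674 km.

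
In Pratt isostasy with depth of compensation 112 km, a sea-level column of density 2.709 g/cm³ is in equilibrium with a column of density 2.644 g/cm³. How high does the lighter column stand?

2.75 km

ρ_ref D = ρ (D + h) → h = D (ρ_ref − ρ)/ρ.
h = 112 km × (2.709 − 2.644)/2.644 = 2.75 km.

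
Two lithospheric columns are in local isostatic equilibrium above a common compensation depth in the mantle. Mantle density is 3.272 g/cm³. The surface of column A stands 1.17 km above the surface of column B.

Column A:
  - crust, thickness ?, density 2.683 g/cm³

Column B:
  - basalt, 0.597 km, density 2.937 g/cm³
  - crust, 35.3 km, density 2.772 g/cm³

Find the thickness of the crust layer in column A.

36.8 km

Take the compensation level at the base of the deeper column (depth z_c below the surface of column A) and equate Σ ρ_i t_i down to z_c; mantle fills any gap and the z_c terms cancel.
Column A: x×2.683 + (z_c − 0 − x)×3.272
Column B: 1.17×0 + 0.597×2.937 + 35.3×2.772 + (z_c − 1.17 − 35.897)×3.272
The z_c×3.272 term appears on both sides and cancels. Collect the known terms of each column as K = Σ(ρt)_known − 3.272 × (depth of known layers): K_A = 0 − 3.272×0 = 0; K_B = 99.604989 − 3.272×(1.17 + 35.897) = −21.678235.
Balance: K_A − x×(3.272 − 2.683) = K_B, so x = (K_A − K_B)/(3.272 − 2.683) = 21.6782/0.589 = 36.8 km.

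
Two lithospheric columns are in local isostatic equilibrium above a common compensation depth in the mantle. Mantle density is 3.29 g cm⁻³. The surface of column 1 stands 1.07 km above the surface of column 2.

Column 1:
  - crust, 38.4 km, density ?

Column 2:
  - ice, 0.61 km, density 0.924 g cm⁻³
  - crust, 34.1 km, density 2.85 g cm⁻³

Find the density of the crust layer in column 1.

2.77 g cm⁻³

Take the compensation level at the base of the deeper column (depth z_c below the surface of column 1) and equate Σ ρ_i t_i down to z_c; mantle fills any gap and the z_c terms cancel.
Column 1: 38.4×ρ + (z_c − 38.4)×3.29
Column 2: 1.07×0 + 0.61×0.924 + 34.1×2.85 + (z_c − 1.07 − 34.71)×3.29
The z_c×3.29 term appears on both sides and cancels. Collect the known terms of each column as K = Σ(ρt)_known − 3.29 × (depth of known layers): K_1 = 0 − 3.29×38.4 = −126.336; K_2 = 97.74864 − 3.29×(1.07 + 34.71) = −19.96756.
Balance: K_1 + 38.4×ρ = K_2, so ρ = (K_2 − K_1)/38.4 = 106.368/38.4 = 2.77 g cm⁻³.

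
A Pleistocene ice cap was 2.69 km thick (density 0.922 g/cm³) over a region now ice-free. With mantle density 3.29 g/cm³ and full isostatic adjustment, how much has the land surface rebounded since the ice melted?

0.754 km

Removing the load lets mantle flow back in; uplift u satisfies ρ_ice t = ρ_m u.
u = t ρ_ice/ρ_m = 2.69 km × 0.922/3.29 = 0.754 km.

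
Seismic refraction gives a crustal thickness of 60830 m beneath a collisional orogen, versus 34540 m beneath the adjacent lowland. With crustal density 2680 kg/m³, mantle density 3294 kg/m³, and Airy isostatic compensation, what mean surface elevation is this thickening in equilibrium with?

4900 m

Excess crust Δ = 60830 m − 34540 m = 26290 m, split between elevation h and root r with h + r = Δ.
Airy balance ρ_c h = (ρ_m − ρ_c) r gives r = h ρ_c/(ρ_m − ρ_c), so h (1 + ρ_c/(ρ_m − ρ_c)) = Δ, i.e. h = Δ (ρ_m − ρ_c)/ρ_m.
h = 26290 m × 614/3294 = 4900 m.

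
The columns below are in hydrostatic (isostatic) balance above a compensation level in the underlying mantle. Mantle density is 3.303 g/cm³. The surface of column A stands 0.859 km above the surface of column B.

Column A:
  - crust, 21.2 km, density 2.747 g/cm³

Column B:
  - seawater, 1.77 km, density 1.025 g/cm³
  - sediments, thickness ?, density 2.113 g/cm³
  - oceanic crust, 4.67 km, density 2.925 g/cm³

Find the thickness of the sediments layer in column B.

Take the compensation level at the base of the deeper column (depth z_c below the surface of column A) and equate Σ ρ_i t_i down to z_c; mantle fills any gap and the z_c terms cancel.
Column A: 21.2×2.747 + (z_c − 21.2)×3.303
Column B: 0.859×0 + 1.77×1.025 + x×2.113 + 4.67×2.925 + (z_c − 0.859 − 6.44 − x)×3.303
The z_c×3.303 term appears on both sides and cancels. Collect the known terms of each column as K = Σ(ρt)_known − 3.303 × (depth of known layers): K_A = 58.2364 − 3.303×21.2 = −11.7872; K_B = 15.474 − 3.303×(0.859 + 6.44) = −8.634597.
Balance: K_A = K_B − x×(3.303 − 2.113), so x = (K_B − K_A)/(3.303 − 2.113) = 3.1526/1.19 = 2.65 km.

2.65 km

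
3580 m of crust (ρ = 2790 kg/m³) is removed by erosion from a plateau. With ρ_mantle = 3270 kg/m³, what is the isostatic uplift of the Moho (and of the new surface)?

Unloading: uplift u = e ρ_c/ρ_m = 3580 m × 2790/3270 = 3050 m.

3050 m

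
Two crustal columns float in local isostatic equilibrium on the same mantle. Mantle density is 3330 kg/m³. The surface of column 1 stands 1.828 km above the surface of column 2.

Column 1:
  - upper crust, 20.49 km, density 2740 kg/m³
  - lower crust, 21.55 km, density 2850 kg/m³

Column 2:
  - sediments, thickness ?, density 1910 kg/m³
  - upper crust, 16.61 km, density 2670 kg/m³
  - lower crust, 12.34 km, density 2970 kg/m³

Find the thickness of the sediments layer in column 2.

Take the compensation level at the base of the deeper column (depth z_c below the surface of column 1) and equate Σ ρ_i t_i down to z_c; mantle fills any gap and the z_c terms cancel.
Column 1: 20.49×2740 + 21.55×2850 + (z_c − 42.04)×3330
Column 2: 1.828×0 + x×1910 + 16.61×2670 + 12.34×2970 + (z_c − 1.828 − 28.95 − x)×3330
The z_c×3330 term appears on both sides and cancels. Collect the known terms of each column as K = Σ(ρt)_known − 3330 × (depth of known layers): K_1 = 117560.1 − 3330×42.04 = −22433.1; K_2 = 80998.5 − 3330×(1.828 + 28.95) = −21492.24.
Balance: K_1 = K_2 − x×(3330 − 1910), so x = (K_2 − K_1)/(3330 − 1910) = 940.86/1420 = 0.663 km.

0.663 km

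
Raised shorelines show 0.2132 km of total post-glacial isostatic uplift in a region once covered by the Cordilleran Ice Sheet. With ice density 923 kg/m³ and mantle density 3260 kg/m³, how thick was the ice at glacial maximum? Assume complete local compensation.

u = t ρ_ice/ρ_m → t = u ρ_m/ρ_ice = 0.2132 km × 3260/923 = 0.753 km.

0.753 km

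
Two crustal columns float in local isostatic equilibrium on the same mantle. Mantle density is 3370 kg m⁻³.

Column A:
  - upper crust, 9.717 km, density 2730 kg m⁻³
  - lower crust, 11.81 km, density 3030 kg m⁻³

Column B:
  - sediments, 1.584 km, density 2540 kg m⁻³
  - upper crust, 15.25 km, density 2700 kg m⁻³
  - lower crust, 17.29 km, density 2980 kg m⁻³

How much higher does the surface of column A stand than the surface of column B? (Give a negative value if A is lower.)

For any compensation level in the mantle, the mantle terms cancel and isostasy reduces to e = (Σt_A − Σt_B) − (Σ(ρt)_A − Σ(ρt)_B) / ρ_m.
Σt_A = 21.527 km; Σt_B = 34.124 km; Σ(ρt)_A = 62311.71; Σ(ρt)_B = 96722.56 (in km·kg m⁻³).
e = (21.527 − 34.124) − (62311.71 − 96722.56) / 3370 = −2.39 km.

−2.39 km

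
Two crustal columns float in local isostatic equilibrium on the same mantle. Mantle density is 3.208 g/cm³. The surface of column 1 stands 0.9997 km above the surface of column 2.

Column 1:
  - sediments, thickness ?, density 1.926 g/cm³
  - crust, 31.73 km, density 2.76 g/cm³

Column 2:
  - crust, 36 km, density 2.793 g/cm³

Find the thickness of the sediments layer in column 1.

Take the compensation level at the base of the deeper column (depth z_c below the surface of column 1) and equate Σ ρ_i t_i down to z_c; mantle fills any gap and the z_c terms cancel.
Column 1: x×1.926 + 31.73×2.76 + (z_c − 31.73 − x)×3.208
Column 2: 0.9997×0 + 36×2.793 + (z_c − 0.9997 − 36)×3.208
The z_c×3.208 term appears on both sides and cancels. Collect the known terms of each column as K = Σ(ρt)_known − 3.208 × (depth of known layers): K_1 = 87.5748 − 3.208×31.73 = −14.21504; K_2 = 100.548 − 3.208×(0.9997 + 36) = −18.1470376.
Balance: K_1 − x×(3.208 − 1.926) = K_2, so x = (K_1 − K_2)/(3.208 − 1.926) = 3.932/1.282 = 3.07 km.

3.07 km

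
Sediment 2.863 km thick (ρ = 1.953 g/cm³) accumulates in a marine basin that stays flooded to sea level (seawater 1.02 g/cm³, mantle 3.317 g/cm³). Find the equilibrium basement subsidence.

Submarine loading: the sediment displaces seawater, and the subsidence is in turn flooded, so s (ρ_m − ρ_w) = t (ρ_sed − ρ_w).
s = 2.863 km × (1.953 − 1.02) / (3.317 − 1.02) = 1.16 km.

1.16 km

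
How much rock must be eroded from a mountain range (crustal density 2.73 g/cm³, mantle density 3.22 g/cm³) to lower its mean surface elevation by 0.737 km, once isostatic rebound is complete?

Net drop Δ = e − u = e − e ρ_c/ρ_m = e (ρ_m − ρ_c)/ρ_m.
e = Δ ρ_m/(ρ_m − ρ_c) = 0.737 km × 3.22/0.49 = 4.84 km.

4.84 km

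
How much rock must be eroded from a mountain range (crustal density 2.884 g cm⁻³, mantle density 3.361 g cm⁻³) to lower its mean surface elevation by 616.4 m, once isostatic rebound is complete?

Net drop Δ = e − u = e − e ρ_c/ρ_m = e (ρ_m − ρ_c)/ρ_m.
e = Δ ρ_m/(ρ_m − ρ_c) = 616.4 m × 3.361/0.477 = 4340 m.

4340 m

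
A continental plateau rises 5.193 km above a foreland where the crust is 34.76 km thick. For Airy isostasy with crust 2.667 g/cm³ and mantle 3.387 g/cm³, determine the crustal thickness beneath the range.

Root depth r = h ρ_c / (ρ_m − ρ_c) = 5.193 km × 2.667 / 0.72 = 19.24 km.
Total thickness = T + h + r = 34.76 km + 5.193 km + 19.24 km = 59.2 km.

59.2 km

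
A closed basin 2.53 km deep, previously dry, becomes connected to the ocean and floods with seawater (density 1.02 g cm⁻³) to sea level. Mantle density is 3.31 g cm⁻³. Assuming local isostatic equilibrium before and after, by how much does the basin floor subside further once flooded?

After flooding the water column is d + s deep. Its weight must equal the weight of mantle displaced by the extra subsidence s: (d + s) ρ_w = s ρ_m.
s = d ρ_w / (ρ_m − ρ_w) = 2.53 km × 1.02/(3.31 − 1.02) = 1.13 km.

1.13 km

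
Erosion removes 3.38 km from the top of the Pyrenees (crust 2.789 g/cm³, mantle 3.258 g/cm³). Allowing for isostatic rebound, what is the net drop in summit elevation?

0.487 km

Rebound u = e ρ_c/ρ_m = 3.38 km × 2.789/3.258 = 2.893 km.
Net surface drop = e − u = 3.38 km − 2.893 km = e (ρ_m − ρ_c)/ρ_m = 0.487 km.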